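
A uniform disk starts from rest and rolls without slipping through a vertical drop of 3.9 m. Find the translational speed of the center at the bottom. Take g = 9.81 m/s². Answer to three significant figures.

With I = (1/2)MR², the ratio k = I/(MR²) is 0.5.
Rolling without slipping gives ω = v/R, so the total kinetic energy is ½Mv² + ½Iω² = ½(1+k)Mv² = (3/4)Mv².
Energy conservation: Mgh = (3/4)Mv², so v = √(2gh/(1+k)) = √(2 × 9.81 × 3.9 / 1.5) ≈ 7.14 m/s.

v ≈ 7.14 m/s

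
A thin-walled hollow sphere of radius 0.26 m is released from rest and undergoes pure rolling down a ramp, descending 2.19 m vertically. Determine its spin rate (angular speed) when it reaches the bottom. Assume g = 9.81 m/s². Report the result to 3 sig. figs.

With I = (2/3)MR², the ratio k = I/(MR²) is 2/3.
The rolling condition ω = v/R makes the rotational term ½I(v/R)² = ½kMv², so KE_total = ½(1+k)Mv² = (5/6)Mv².
Energy conservation Mgh = ½(1+k)Mv² gives v = √(2gh/(1+k)) = √(2 × 9.81 × 2.19 / 1.667) = 5.077 m/s.
The angular speed follows from ω = v/R = 5.077/0.26 ≈ 19.5 rad/s.

ω ≈ 19.5 rad/s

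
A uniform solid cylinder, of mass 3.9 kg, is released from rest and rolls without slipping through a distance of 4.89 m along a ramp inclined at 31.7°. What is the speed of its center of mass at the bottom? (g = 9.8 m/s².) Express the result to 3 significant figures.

Here I = (1/2)MR², so the shape factor k = I/(MR²) = 0.5.
Since it rolls without slipping, ω = v/R and KE = ½Mv² + ½Iω² = ½(1+k)Mv² = (3/4)Mv².
The vertical drop is h = L sinθ = 4.89 × sin31.7° = 2.57 m.
Setting Mgh = (3/4)Mv² gives v = √(2gh/(1+k)) = √(2·9.8·2.57/1.5) ≈ 5.79 m/s.

v ≈ 5.79 m/s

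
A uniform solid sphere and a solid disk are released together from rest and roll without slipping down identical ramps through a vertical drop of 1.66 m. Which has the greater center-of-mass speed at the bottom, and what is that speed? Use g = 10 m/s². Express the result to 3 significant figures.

the uniform solid sphere, at v ≈ 4.87 m/s

For rolling without slipping, Mgh = ½(1+k)Mv² where k = I/(MR²), so v = √(2gh/(1+k)).
Uniform solid sphere: k = 0.4, giving v = √(2×10×1.66/1.4) = 4.87 m/s.
Solid disk: k = 0.5, giving v = √(2×10×1.66/1.5) = 4.705 m/s.
The smaller k wins: the uniform solid sphere, at ≈ 4.87 m/s.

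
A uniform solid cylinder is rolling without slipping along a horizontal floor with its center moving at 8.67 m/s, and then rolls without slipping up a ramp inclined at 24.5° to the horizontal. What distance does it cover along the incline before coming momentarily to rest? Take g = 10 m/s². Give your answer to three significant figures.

d ≈ 13.6 m

With I = (1/2)MR², the ratio k = I/(MR²) is 0.5.
The rolling condition ω = v/R makes the rotational term ½I(v/R)² = ½kMv², so KE_total = ½(1+k)Mv² = (3/4)Mv².
Setting this equal to Mgh gives the vertical rise h = (1+k)v₀²/(2g) = 1.5×8.67²/(2×10) = 5.638 m.
Along the incline, d = h/sinθ = 5.638/sin24.5° ≈ 13.6 m.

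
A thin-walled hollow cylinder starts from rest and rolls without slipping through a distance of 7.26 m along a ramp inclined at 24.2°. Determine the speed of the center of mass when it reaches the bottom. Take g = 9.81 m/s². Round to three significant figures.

v ≈ 5.40 m/s

Here I = MR², so the shape factor k = I/(MR²) = 1.
The rolling condition ω = v/R makes the rotational term ½I(v/R)² = ½kMv², so KE_total = ½(1+k)Mv² = Mv².
The vertical drop is h = L sinθ = 7.26 × sin24.2° = 2.976 m.
Energy conservation: Mgh = Mv², so v = √(2gh/(1+k)) = √(2 × 9.81 × 2.976 / 2) ≈ 5.40 m/s.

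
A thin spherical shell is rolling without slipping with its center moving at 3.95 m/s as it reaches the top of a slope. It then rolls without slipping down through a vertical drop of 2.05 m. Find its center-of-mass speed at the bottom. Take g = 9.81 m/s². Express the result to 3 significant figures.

For this body I = (2/3)MR², i.e. k = I/(MR²) = 2/3.
Pure rolling means v = ωR; then KE = ½Mv² + ½I(v/R)² = ½(1+k)Mv² = (5/6)Mv².
Energy conservation: (5/6)Mv₀² + Mgh = (5/6)Mv², so v² = v₀² + 2gh/(1+k).
v = √(3.95² + 2×9.81×2.05/1.667) = √39.74 ≈ 6.30 m/s.

v ≈ 6.30 m/s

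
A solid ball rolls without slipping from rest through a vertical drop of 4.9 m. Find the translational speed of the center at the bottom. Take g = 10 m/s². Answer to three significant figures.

With I = (2/5)MR², the ratio k = I/(MR²) is 0.4.
Rolling without slipping gives ω = v/R, so the total kinetic energy is ½Mv² + ½Iω² = ½(1+k)Mv² = (7/10)Mv².
Setting Mgh = (7/10)Mv² gives v = √(2gh/(1+k)) = √(2·10·4.9/1.4) ≈ 8.37 m/s.

v ≈ 8.37 m/s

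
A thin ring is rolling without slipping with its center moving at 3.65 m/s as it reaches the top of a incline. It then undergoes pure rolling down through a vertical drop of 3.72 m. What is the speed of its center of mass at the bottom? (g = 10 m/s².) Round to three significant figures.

With I = MR², the ratio k = I/(MR²) is 1.
The rolling condition ω = v/R makes the rotational term ½I(v/R)² = ½kMv², so KE_total = ½(1+k)Mv² = Mv².
Conserving energy between top and bottom: Mv² = Mv₀² + Mgh, hence v² = v₀² + 2gh/(1+k).
v = √(3.65² + 2×10×3.72/2) = √50.52 ≈ 7.11 m/s.

v ≈ 7.11 m/s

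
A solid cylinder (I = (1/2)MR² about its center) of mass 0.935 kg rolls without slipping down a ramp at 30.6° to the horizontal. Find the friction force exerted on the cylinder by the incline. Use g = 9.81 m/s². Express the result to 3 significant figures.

f ≈ 1.56 N

With I = (1/2)MR², the ratio k = I/(MR²) is 0.5.
Translational: Mg sinθ − f = Ma. Rotational about the CM: fR = Iα = kMRa, so f = kMa.
Combining, a = g sinθ/(1+k) and f = kMa = kMg sinθ/(1+k).
f = 0.5 × 0.935 × 9.81 × sin30.6° / 1.5 ≈ 1.56 N.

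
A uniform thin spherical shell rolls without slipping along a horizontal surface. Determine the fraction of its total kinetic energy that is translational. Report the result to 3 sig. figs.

fraction ≈ 0.600

The moment of inertia is (2/3)MR², giving k ≡ I/(MR²) = 2/3.
Since ω = v/R, the translational part is ½Mv² and the rotational part is ½I(v/R)² = ½kMv²; the total is ½(1+k)Mv².
The translational fraction is therefore 1/(1+k) = 1/1.667 ≈ 0.600.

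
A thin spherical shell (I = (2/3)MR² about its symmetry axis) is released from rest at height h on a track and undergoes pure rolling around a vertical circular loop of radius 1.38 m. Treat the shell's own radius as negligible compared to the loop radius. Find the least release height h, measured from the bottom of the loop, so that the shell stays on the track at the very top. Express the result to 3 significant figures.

h_min ≈ 3.91 m

Here I = (2/3)MR², so the shape factor k = I/(MR²) = 2/3.
At the top of the loop, the minimum-contact condition is Mg = Mv_top²/r, so v_top² = gr.
With ω = v/R, the kinetic energy at speed v is ½(1+k)Mv² = (5/6)Mv².
Energy conservation from release (height h) to the top (height 2r): Mgh = Mg(2r) + (5/6)M·gr.
Thus h_min = 2r + (1+k)r/2 = r(2 + 1.667/2) = 1.38 × 2.833 ≈ 3.91 m.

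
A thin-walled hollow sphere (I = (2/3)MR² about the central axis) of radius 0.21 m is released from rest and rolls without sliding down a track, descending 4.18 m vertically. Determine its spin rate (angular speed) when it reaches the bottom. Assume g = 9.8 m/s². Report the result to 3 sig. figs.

The moment of inertia is (2/3)MR², giving k ≡ I/(MR²) = 2/3.
Pure rolling means v = ωR; then KE = ½Mv² + ½I(v/R)² = ½(1+k)Mv² = (5/6)Mv².
Energy conservation Mgh = ½(1+k)Mv² gives v = √(2gh/(1+k)) = √(2 × 9.8 × 4.18 / 1.667) = 7.011 m/s.
The angular speed follows from ω = v/R = 7.011/0.21 ≈ 33.4 rad/s.

ω ≈ 33.4 rad/s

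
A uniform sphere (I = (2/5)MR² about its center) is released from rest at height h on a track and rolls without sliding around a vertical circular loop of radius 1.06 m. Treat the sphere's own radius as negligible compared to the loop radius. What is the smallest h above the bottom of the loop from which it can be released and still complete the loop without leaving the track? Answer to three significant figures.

The moment of inertia is (2/5)MR², giving k ≡ I/(MR²) = 0.4.
At the top, contact is just lost when gravity alone supplies the centripetal force: Mg = Mv_top²/r, i.e. v_top² = gr.
With ω = v/R, the kinetic energy at speed v is ½(1+k)Mv² = (7/10)Mv².
Energy conservation from release (height h) to the top (height 2r): Mgh = Mg(2r) + (7/10)M·gr.
Thus h_min = 2r + (1+k)r/2 = r(2 + 1.4/2) = 1.06 × 2.7 ≈ 2.86 m.

h_min ≈ 2.86 m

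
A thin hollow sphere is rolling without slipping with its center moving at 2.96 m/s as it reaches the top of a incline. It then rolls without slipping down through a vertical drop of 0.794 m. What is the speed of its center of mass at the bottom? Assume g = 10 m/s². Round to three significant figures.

v ≈ 4.28 m/s

The moment of inertia is (2/3)MR², giving k ≡ I/(MR²) = 2/3.
Pure rolling means v = ωR; then KE = ½Mv² + ½I(v/R)² = ½(1+k)Mv² = (5/6)Mv².
Conserving energy between top and bottom: (5/6)Mv² = (5/6)Mv₀² + Mgh, hence v² = v₀² + 2gh/(1+k).
v = √(2.96² + 2×10×0.794/1.667) = √18.29 ≈ 4.28 m/s.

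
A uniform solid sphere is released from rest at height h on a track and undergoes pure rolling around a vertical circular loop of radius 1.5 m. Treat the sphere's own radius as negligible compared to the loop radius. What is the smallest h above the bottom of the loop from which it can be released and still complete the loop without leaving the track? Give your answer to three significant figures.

The moment of inertia is (2/5)MR², giving k ≡ I/(MR²) = 0.4.
At the top, contact is just lost when gravity alone supplies the centripetal force: Mg = Mv_top²/r, i.e. v_top² = gr.
With ω = v/R, the kinetic energy at speed v is ½(1+k)Mv² = (7/10)Mv².
Energy conservation from release (height h) to the top (height 2r): Mgh = Mg(2r) + (7/10)M·gr.
Thus h_min = 2r + (1+k)r/2 = r(2 + 1.4/2) = 1.5 × 2.7 ≈ 4.05 m.

h_min ≈ 4.05 m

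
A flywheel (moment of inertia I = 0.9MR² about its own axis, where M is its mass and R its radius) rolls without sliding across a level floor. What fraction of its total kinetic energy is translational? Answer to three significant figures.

The moment of inertia is 0.9MR², giving k ≡ I/(MR²) = 0.9.
With ω = v/R, KE_trans = ½Mv² and KE_rot = ½Iω² = ½kMv², so KE_total = ½(1+k)Mv².
The translational fraction is therefore 1/(1+k) = 1/1.9 ≈ 0.526.

fraction ≈ 0.526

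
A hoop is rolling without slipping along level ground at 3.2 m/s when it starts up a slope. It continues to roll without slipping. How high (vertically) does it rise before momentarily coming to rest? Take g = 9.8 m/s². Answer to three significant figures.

Here I = MR², so the shape factor k = I/(MR²) = 1.
Since it rolls without slipping, ω = v/R and KE = ½Mv² + ½Iω² = ½(1+k)Mv² = Mv².
At the top the kinetic energy is zero, so Mv₀² = Mgh.
Thus h = (1+k)v₀²/(2g) = 2 × 3.2² / (2 × 9.8) ≈ 1.04 m.

h ≈ 1.04 m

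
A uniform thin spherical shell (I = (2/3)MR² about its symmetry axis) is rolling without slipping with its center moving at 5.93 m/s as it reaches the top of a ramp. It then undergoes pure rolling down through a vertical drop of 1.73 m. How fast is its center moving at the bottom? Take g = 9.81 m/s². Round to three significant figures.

v ≈ 7.45 m/s

The moment of inertia is (2/3)MR², giving k ≡ I/(MR²) = 2/3.
Since it rolls without slipping, ω = v/R and KE = ½Mv² + ½Iω² = ½(1+k)Mv² = (5/6)Mv².
Conserving energy between top and bottom: (5/6)Mv² = (5/6)Mv₀² + Mgh, hence v² = v₀² + 2gh/(1+k).
v = √(5.93² + 2×9.81×1.73/1.667) = √55.53 ≈ 7.45 m/s.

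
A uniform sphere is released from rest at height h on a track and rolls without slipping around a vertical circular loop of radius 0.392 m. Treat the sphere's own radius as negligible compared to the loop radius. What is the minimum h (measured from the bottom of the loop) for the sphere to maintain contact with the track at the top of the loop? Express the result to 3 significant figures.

With I = (2/5)MR², the ratio k = I/(MR²) is 0.4.
At the top of the loop, the minimum-contact condition is Mg = Mv_top²/r, so v_top² = gr.
With ω = v/R, the kinetic energy at speed v is ½(1+k)Mv² = (7/10)Mv².
Energy conservation from release (height h) to the top (height 2r): Mgh = Mg(2r) + (7/10)M·gr.
Thus h_min = 2r + (1+k)r/2 = r(2 + 1.4/2) = 0.392 × 2.7 ≈ 1.06 m.

h_min ≈ 1.06 m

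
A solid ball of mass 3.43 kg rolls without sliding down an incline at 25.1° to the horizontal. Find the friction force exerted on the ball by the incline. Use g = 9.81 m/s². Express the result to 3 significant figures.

f ≈ 4.08 N

With I = (2/5)MR², the ratio k = I/(MR²) is 0.4.
Newton's second law down the slope: Mg sinθ − f = Ma. The torque equation fR = Iα (with α = a/R) gives f = kMa.
Combining, a = g sinθ/(1+k) and f = kMa = kMg sinθ/(1+k).
f = 0.4 × 3.43 × 9.81 × sin25.1° / 1.4 ≈ 4.08 N.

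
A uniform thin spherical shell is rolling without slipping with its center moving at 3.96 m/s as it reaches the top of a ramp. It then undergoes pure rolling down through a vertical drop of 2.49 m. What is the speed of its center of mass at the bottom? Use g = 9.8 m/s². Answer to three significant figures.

v ≈ 6.71 m/s

With I = (2/3)MR², the ratio k = I/(MR²) is 2/3.
Rolling without slipping gives ω = v/R, so the total kinetic energy is ½Mv² + ½Iω² = ½(1+k)Mv² = (5/6)Mv².
Energy conservation: (5/6)Mv₀² + Mgh = (5/6)Mv², so v² = v₀² + 2gh/(1+k).
v = √(3.96² + 2×9.8×2.49/1.667) = √44.96 ≈ 6.71 m/s.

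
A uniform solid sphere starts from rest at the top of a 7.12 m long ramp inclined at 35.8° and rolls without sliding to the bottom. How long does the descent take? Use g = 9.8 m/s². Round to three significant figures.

Here I = (2/5)MR², so the shape factor k = I/(MR²) = 0.4.
Newton's second law down the slope: Mg sinθ − f = Ma. The torque equation fR = Iα (with α = a/R) gives f = kMa.
Hence a = g sinθ/(1+k) = 9.8×sin35.8°/1.4 = 4.095 m/s².
Starting from rest, L = ½at², so t = √(2L/a) = √(2×7.12/4.095) ≈ 1.86 s.

t ≈ 1.86 s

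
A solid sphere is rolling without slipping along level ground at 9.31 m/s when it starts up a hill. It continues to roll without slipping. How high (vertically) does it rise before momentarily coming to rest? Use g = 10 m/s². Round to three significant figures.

h ≈ 6.07 m

Here I = (2/5)MR², so the shape factor k = I/(MR²) = 0.4.
Pure rolling means v = ωR; then KE = ½Mv² + ½I(v/R)² = ½(1+k)Mv² = (7/10)Mv².
At the top the kinetic energy is zero, so (7/10)Mv₀² = Mgh.
Thus h = (1+k)v₀²/(2g) = 1.4 × 9.31² / (2 × 10) ≈ 6.07 m.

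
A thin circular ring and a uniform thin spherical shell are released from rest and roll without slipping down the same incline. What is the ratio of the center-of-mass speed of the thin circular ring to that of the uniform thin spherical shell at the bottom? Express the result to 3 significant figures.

Each satisfies Mgh = ½(1+k)Mv² with k = I/(MR²), so v ∝ 1/√(1+k).
For the thin circular ring k = 1; for the uniform thin spherical shell k = 2/3.
v₁/v₂ = √((1+k₂)/(1+k₁)) = √(1.667/2) ≈ 0.913.

v_ratio ≈ 0.913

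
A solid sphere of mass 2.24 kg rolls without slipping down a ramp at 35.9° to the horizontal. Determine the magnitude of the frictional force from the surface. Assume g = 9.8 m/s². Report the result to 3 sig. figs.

Here I = (2/5)MR², so the shape factor k = I/(MR²) = 0.4.
Translational: Mg sinθ − f = Ma. Rotational about the CM: fR = Iα = kMRa, so f = kMa.
Combining, a = g sinθ/(1+k) and f = kMa = kMg sinθ/(1+k).
f = 0.4 × 2.24 × 9.8 × sin35.9° / 1.4 ≈ 3.68 N.

f ≈ 3.68 N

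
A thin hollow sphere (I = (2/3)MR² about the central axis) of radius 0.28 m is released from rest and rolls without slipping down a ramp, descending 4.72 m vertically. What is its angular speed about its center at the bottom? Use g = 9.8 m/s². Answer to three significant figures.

ω ≈ 26.6 rad/s

With I = (2/3)MR², the ratio k = I/(MR²) is 2/3.
Pure rolling means v = ωR; then KE = ½Mv² + ½I(v/R)² = ½(1+k)Mv² = (5/6)Mv².
Energy conservation Mgh = ½(1+k)Mv² gives v = √(2gh/(1+k)) = √(2 × 9.8 × 4.72 / 1.667) = 7.45 m/s.
The angular speed follows from ω = v/R = 7.45/0.28 ≈ 26.6 rad/s.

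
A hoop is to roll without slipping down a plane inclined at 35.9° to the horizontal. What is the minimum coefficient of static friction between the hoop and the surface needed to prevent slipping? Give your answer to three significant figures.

With I = MR², the ratio k = I/(MR²) is 1.
Translational: Mg sinθ − f = Ma. Rotational about the CM: fR = Iα = kMRa, so f = kMa.
These give a = g sinθ/(1+k) and the required friction f = kMg sinθ/(1+k).
The normal force is N = Mg cosθ, so μ_min = f/N = k tanθ/(1+k).
μ_min = 1 × tan35.9° / 2 ≈ 0.362.

μ_min ≈ 0.362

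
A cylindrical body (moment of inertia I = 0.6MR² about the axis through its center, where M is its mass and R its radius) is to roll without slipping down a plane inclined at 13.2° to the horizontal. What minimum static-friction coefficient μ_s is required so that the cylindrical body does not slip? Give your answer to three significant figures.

For this body I = 0.6MR², i.e. k = I/(MR²) = 0.6.
Translational: Mg sinθ − f = Ma. Rotational about the CM: fR = Iα = kMRa, so f = kMa.
These give a = g sinθ/(1+k) and the required friction f = kMg sinθ/(1+k).
The normal force is N = Mg cosθ, so μ_min = f/N = k tanθ/(1+k).
μ_min = 0.6 × tan13.2° / 1.6 ≈ 0.0880.

μ_min ≈ 0.0880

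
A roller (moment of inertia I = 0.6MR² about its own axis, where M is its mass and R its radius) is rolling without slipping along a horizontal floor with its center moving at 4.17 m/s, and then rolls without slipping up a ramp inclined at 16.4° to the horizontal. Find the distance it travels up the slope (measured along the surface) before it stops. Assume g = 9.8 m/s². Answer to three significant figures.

Here I = 0.6MR², so the shape factor k = I/(MR²) = 0.6.
Rolling without slipping gives ω = v/R, so the total kinetic energy is ½Mv² + ½Iω² = ½(1+k)Mv² = (4/5)Mv².
Setting this equal to Mgh gives the vertical rise h = (1+k)v₀²/(2g) = 1.6×4.17²/(2×9.8) = 1.42 m.
Along the incline, d = h/sinθ = 1.42/sin16.4° ≈ 5.03 m.

d ≈ 5.03 m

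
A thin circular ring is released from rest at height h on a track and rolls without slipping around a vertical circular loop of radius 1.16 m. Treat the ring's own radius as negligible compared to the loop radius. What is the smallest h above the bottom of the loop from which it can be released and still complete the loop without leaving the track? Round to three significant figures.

h_min ≈ 3.48 m

With I = MR², the ratio k = I/(MR²) is 1.
At the top of the loop, the minimum-contact condition is Mg = Mv_top²/r, so v_top² = gr.
With ω = v/R, the kinetic energy at speed v is ½(1+k)Mv² = Mv².
Energy conservation from release (height h) to the top (height 2r): Mgh = Mg(2r) + M·gr.
Thus h_min = 2r + (1+k)r/2 = r(2 + 2/2) = 1.16 × 3 ≈ 3.48 m.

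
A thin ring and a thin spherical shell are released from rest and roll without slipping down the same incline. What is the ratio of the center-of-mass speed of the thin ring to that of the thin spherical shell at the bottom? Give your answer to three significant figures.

v_ratio ≈ 0.913

Each satisfies Mgh = ½(1+k)Mv² with k = I/(MR²), so v ∝ 1/√(1+k).
For the thin ring k = 1; for the thin spherical shell k = 2/3.
v₁/v₂ = √((1+k₂)/(1+k₁)) = √(1.667/2) ≈ 0.913.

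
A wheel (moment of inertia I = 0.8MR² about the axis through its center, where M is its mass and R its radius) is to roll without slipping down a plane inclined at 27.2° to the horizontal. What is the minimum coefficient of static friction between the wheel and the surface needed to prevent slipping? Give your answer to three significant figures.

Here I = 0.8MR², so the shape factor k = I/(MR²) = 0.8.
Along the incline Mg sinθ − f = Ma, and torque about the center fR = Iα = kMR²(a/R) gives f = kMa.
These give a = g sinθ/(1+k) and the required friction f = kMg sinθ/(1+k).
With N = Mg cosθ, the no-slip condition f ≤ μN gives μ_min = f/N = k tanθ/(1+k).
μ_min = 0.8 × tan27.2° / 1.8 ≈ 0.228.

μ_min ≈ 0.228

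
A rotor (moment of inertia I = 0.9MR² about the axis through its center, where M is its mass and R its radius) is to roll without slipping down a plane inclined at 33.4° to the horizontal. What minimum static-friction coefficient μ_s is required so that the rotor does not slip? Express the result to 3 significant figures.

With I = 0.9MR², the ratio k = I/(MR²) is 0.9.
Along the incline Mg sinθ − f = Ma, and torque about the center fR = Iα = kMR²(a/R) gives f = kMa.
These give a = g sinθ/(1+k) and the required friction f = kMg sinθ/(1+k).
The normal force is N = Mg cosθ, so μ_min = f/N = k tanθ/(1+k).
μ_min = 0.9 × tan33.4° / 1.9 ≈ 0.312.

μ_min ≈ 0.312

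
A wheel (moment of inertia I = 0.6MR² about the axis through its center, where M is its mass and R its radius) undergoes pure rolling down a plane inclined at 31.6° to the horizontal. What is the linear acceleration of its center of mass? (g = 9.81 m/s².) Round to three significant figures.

a ≈ 3.21 m/s²

Here I = 0.6MR², so the shape factor k = I/(MR²) = 0.6.
Translational: Mg sinθ − f = Ma. Rotational about the CM: fR = Iα = kMRa, so f = kMa.
Eliminating f: Mg sinθ = (1+k)Ma, so a = g sinθ/(1+k) = 9.81 × sin31.6° / 1.6 ≈ 3.21 m/s².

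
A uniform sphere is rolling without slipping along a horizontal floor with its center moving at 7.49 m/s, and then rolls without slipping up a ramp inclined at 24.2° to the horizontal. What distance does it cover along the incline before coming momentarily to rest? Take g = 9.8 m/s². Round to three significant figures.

d ≈ 9.78 m

For this body I = (2/5)MR², i.e. k = I/(MR²) = 0.4.
The rolling condition ω = v/R makes the rotational term ½I(v/R)² = ½kMv², so KE_total = ½(1+k)Mv² = (7/10)Mv².
Setting this equal to Mgh gives the vertical rise h = (1+k)v₀²/(2g) = 1.4×7.49²/(2×9.8) = 4.007 m.
The distance along the slope is d = h/sinθ = 4.007/sin24.2° ≈ 9.78 m.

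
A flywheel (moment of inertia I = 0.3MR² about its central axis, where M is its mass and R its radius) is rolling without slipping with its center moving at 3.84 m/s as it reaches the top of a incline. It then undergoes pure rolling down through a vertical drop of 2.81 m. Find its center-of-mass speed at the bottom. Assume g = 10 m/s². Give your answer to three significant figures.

Here I = 0.3MR², so the shape factor k = I/(MR²) = 0.3.
Pure rolling means v = ωR; then KE = ½Mv² + ½I(v/R)² = ½(1+k)Mv² = (13/20)Mv².
Energy conservation: (13/20)Mv₀² + Mgh = (13/20)Mv², so v² = v₀² + 2gh/(1+k).
v = √(3.84² + 2×10×2.81/1.3) = √57.98 ≈ 7.61 m/s.

v ≈ 7.61 m/s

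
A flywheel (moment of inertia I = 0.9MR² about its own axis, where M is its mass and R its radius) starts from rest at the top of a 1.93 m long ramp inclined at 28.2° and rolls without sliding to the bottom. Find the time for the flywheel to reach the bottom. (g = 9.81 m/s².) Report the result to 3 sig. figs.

t ≈ 1.26 s

With I = 0.9MR², the ratio k = I/(MR²) is 0.9.
Translational: Mg sinθ − f = Ma. Rotational about the CM: fR = Iα = kMRa, so f = kMa.
Hence a = g sinθ/(1+k) = 9.81×sin28.2°/1.9 = 2.44 m/s².
With constant a from rest, t = √(2L/a) = √(2·1.93/2.44) ≈ 1.26 s.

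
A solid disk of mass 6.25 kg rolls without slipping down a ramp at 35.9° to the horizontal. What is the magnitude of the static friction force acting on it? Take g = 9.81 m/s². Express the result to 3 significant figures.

f ≈ 12.0 N

Here I = (1/2)MR², so the shape factor k = I/(MR²) = 0.5.
Translational: Mg sinθ − f = Ma. Rotational about the CM: fR = Iα = kMRa, so f = kMa.
Combining, a = g sinθ/(1+k) and f = kMa = kMg sinθ/(1+k).
f = 0.5 × 6.25 × 9.81 × sin35.9° / 1.5 ≈ 12.0 N.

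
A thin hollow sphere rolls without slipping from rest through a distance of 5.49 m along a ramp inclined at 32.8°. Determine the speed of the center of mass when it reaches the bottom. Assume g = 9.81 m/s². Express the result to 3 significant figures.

v ≈ 5.92 m/s

The moment of inertia is (2/3)MR², giving k ≡ I/(MR²) = 2/3.
Rolling without slipping gives ω = v/R, so the total kinetic energy is ½Mv² + ½Iω² = ½(1+k)Mv² = (5/6)Mv².
The vertical drop is h = L sinθ = 5.49 × sin32.8° = 2.974 m.
Setting Mgh = (5/6)Mv² gives v = √(2gh/(1+k)) = √(2·9.81·2.974/1.667) ≈ 5.92 m/s.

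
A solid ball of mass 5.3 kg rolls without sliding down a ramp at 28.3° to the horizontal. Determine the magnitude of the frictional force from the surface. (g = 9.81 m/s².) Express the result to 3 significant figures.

For this body I = (2/5)MR², i.e. k = I/(MR²) = 0.4.
Translational: Mg sinθ − f = Ma. Rotational about the CM: fR = Iα = kMRa, so f = kMa.
Combining, a = g sinθ/(1+k) and f = kMa = kMg sinθ/(1+k).
f = 0.4 × 5.3 × 9.81 × sin28.3° / 1.4 ≈ 7.04 N.

f ≈ 7.04 N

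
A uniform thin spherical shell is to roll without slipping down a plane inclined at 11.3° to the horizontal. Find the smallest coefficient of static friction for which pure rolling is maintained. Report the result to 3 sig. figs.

μ_min ≈ 0.0799

Here I = (2/3)MR², so the shape factor k = I/(MR²) = 2/3.
Along the incline Mg sinθ − f = Ma, and torque about the center fR = Iα = kMR²(a/R) gives f = kMa.
These give a = g sinθ/(1+k) and the required friction f = kMg sinθ/(1+k).
With N = Mg cosθ, the no-slip condition f ≤ μN gives μ_min = f/N = k tanθ/(1+k).
μ_min = (2/3) × tan11.3° / 1.667 ≈ 0.0799.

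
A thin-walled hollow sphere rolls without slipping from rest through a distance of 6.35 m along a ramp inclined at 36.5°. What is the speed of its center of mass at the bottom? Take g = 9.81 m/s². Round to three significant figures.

v ≈ 6.67 m/s

With I = (2/3)MR², the ratio k = I/(MR²) is 2/3.
The rolling condition ω = v/R makes the rotational term ½I(v/R)² = ½kMv², so KE_total = ½(1+k)Mv² = (5/6)Mv².
The vertical drop is h = L sinθ = 6.35 × sin36.5° = 3.777 m.
Energy conservation: Mgh = (5/6)Mv², so v = √(2gh/(1+k)) = √(2 × 9.81 × 3.777 / 1.667) ≈ 6.67 m/s.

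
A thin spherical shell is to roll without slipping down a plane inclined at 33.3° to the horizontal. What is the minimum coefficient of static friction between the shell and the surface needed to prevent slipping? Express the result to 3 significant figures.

The moment of inertia is (2/3)MR², giving k ≡ I/(MR²) = 2/3.
Along the incline Mg sinθ − f = Ma, and torque about the center fR = Iα = kMR²(a/R) gives f = kMa.
These give a = g sinθ/(1+k) and the required friction f = kMg sinθ/(1+k).
The normal force is N = Mg cosθ, so μ_min = f/N = k tanθ/(1+k).
μ_min = (2/3) × tan33.3° / 1.667 ≈ 0.263.

μ_min ≈ 0.263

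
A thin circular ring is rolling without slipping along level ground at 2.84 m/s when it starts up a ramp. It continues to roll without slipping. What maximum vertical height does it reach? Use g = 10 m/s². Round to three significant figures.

h ≈ 0.807 m

The moment of inertia is MR², giving k ≡ I/(MR²) = 1.
Pure rolling means v = ωR; then KE = ½Mv² + ½I(v/R)² = ½(1+k)Mv² = Mv².
All of this converts to potential energy at the highest point: Mv₀² = Mgh.
Thus h = (1+k)v₀²/(2g) = 2 × 2.84² / (2 × 10) ≈ 0.807 m.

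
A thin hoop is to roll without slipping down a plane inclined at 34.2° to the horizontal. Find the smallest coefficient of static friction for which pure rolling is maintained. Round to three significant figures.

With I = MR², the ratio k = I/(MR²) is 1.
Along the incline Mg sinθ − f = Ma, and torque about the center fR = Iα = kMR²(a/R) gives f = kMa.
These give a = g sinθ/(1+k) and the required friction f = kMg sinθ/(1+k).
With N = Mg cosθ, the no-slip condition f ≤ μN gives μ_min = f/N = k tanθ/(1+k).
μ_min = 1 × tan34.2° / 2 ≈ 0.340.

μ_min ≈ 0.340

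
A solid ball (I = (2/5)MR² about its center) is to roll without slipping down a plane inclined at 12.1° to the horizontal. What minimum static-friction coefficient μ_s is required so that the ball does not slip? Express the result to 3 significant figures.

The moment of inertia is (2/5)MR², giving k ≡ I/(MR²) = 0.4.
Translational: Mg sinθ − f = Ma. Rotational about the CM: fR = Iα = kMRa, so f = kMa.
These give a = g sinθ/(1+k) and the required friction f = kMg sinθ/(1+k).
The normal force is N = Mg cosθ, so μ_min = f/N = k tanθ/(1+k).
μ_min = 0.4 × tan12.1° / 1.4 ≈ 0.0613.

μ_min ≈ 0.0613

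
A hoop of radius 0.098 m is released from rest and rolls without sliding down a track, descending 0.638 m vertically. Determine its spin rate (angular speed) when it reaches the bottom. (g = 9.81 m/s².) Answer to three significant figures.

ω ≈ 25.5 rad/s

Here I = MR², so the shape factor k = I/(MR²) = 1.
Rolling without slipping gives ω = v/R, so the total kinetic energy is ½Mv² + ½Iω² = ½(1+k)Mv² = Mv².
Energy conservation Mgh = ½(1+k)Mv² gives v = √(2gh/(1+k)) = √(2 × 9.81 × 0.638 / 2) = 2.502 m/s.
The angular speed follows from ω = v/R = 2.502/0.098 ≈ 25.5 rad/s.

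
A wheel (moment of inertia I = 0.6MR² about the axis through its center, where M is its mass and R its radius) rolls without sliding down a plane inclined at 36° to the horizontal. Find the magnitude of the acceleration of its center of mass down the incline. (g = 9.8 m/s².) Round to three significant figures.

a ≈ 3.60 m/s²

The moment of inertia is 0.6MR², giving k ≡ I/(MR²) = 0.6.
Newton's second law down the slope: Mg sinθ − f = Ma. The torque equation fR = Iα (with α = a/R) gives f = kMa.
Eliminating f: Mg sinθ = (1+k)Ma, so a = g sinθ/(1+k) = 9.8 × sin36° / 1.6 ≈ 3.60 m/s².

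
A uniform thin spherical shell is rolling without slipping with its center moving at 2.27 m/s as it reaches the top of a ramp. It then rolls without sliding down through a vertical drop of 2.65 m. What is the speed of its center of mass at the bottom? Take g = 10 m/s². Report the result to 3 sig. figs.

For this body I = (2/3)MR², i.e. k = I/(MR²) = 2/3.
Pure rolling means v = ωR; then KE = ½Mv² + ½I(v/R)² = ½(1+k)Mv² = (5/6)Mv².
Conserving energy between top and bottom: (5/6)Mv² = (5/6)Mv₀² + Mgh, hence v² = v₀² + 2gh/(1+k).
v = √(2.27² + 2×10×2.65/1.667) = √36.95 ≈ 6.08 m/s.

v ≈ 6.08 m/s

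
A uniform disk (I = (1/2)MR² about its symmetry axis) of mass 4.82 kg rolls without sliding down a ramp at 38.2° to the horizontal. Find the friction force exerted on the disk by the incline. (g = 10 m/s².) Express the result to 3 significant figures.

f ≈ 9.94 N

With I = (1/2)MR², the ratio k = I/(MR²) is 0.5.
Along the incline Mg sinθ − f = Ma, and torque about the center fR = Iα = kMR²(a/R) gives f = kMa.
Combining, a = g sinθ/(1+k) and f = kMa = kMg sinθ/(1+k).
f = 0.5 × 4.82 × 10 × sin38.2° / 1.5 ≈ 9.94 N.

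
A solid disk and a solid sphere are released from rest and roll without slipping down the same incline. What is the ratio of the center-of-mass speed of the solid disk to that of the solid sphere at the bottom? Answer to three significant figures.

v_ratio ≈ 0.966

Each satisfies Mgh = ½(1+k)Mv² with k = I/(MR²), so v ∝ 1/√(1+k).
For the solid disk k = 0.5; for the solid sphere k = 0.4.
v₁/v₂ = √((1+k₂)/(1+k₁)) = √(1.4/1.5) ≈ 0.966.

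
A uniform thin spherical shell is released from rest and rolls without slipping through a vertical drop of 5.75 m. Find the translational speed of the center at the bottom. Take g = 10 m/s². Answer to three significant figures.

For this body I = (2/3)MR², i.e. k = I/(MR²) = 2/3.
Since it rolls without slipping, ω = v/R and KE = ½Mv² + ½Iω² = ½(1+k)Mv² = (5/6)Mv².
Energy conservation: Mgh = (5/6)Mv², so v = √(2gh/(1+k)) = √(2 × 10 × 5.75 / 1.667) ≈ 8.31 m/s.

v ≈ 8.31 m/s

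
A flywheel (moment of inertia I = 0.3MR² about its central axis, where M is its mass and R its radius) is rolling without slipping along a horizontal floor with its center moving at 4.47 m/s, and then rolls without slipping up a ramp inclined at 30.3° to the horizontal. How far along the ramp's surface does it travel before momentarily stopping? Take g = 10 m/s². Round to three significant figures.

With I = 0.3MR², the ratio k = I/(MR²) is 0.3.
The rolling condition ω = v/R makes the rotational term ½I(v/R)² = ½kMv², so KE_total = ½(1+k)Mv² = (13/20)Mv².
Setting this equal to Mgh gives the vertical rise h = (1+k)v₀²/(2g) = 1.3×4.47²/(2×10) = 1.299 m.
The distance along the slope is d = h/sinθ = 1.299/sin30.3° ≈ 2.57 m.

d ≈ 2.57 m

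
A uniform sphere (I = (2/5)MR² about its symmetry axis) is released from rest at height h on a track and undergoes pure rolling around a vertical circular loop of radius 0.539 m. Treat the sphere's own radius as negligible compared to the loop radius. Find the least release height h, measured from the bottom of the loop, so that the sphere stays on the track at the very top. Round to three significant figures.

Here I = (2/5)MR², so the shape factor k = I/(MR²) = 0.4.
At the top, contact is just lost when gravity alone supplies the centripetal force: Mg = Mv_top²/r, i.e. v_top² = gr.
With ω = v/R, the kinetic energy at speed v is ½(1+k)Mv² = (7/10)Mv².
Energy conservation from release (height h) to the top (height 2r): Mgh = Mg(2r) + (7/10)M·gr.
Thus h_min = 2r + (1+k)r/2 = r(2 + 1.4/2) = 0.539 × 2.7 ≈ 1.46 m.

h_min ≈ 1.46 m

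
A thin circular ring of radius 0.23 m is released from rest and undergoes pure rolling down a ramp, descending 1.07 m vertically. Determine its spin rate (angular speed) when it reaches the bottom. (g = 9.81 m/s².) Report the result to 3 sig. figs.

ω ≈ 14.1 rad/s

With I = MR², the ratio k = I/(MR²) is 1.
Since it rolls without slipping, ω = v/R and KE = ½Mv² + ½Iω² = ½(1+k)Mv² = Mv².
Energy conservation Mgh = ½(1+k)Mv² gives v = √(2gh/(1+k)) = √(2 × 9.81 × 1.07 / 2) = 3.24 m/s.
The angular speed follows from ω = v/R = 3.24/0.23 ≈ 14.1 rad/s.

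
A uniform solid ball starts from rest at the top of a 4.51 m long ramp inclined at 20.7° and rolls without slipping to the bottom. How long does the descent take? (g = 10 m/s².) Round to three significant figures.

t ≈ 1.89 s

Here I = (2/5)MR², so the shape factor k = I/(MR²) = 0.4.
Along the incline Mg sinθ − f = Ma, and torque about the center fR = Iα = kMR²(a/R) gives f = kMa.
Hence a = g sinθ/(1+k) = 10×sin20.7°/1.4 = 2.525 m/s².
With constant a from rest, t = √(2L/a) = √(2·4.51/2.525) ≈ 1.89 s.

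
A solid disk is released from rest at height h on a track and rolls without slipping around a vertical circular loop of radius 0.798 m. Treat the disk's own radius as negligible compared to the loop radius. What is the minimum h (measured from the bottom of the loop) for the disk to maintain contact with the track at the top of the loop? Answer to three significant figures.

Here I = (1/2)MR², so the shape factor k = I/(MR²) = 0.5.
At the top of the loop, the minimum-contact condition is Mg = Mv_top²/r, so v_top² = gr.
With ω = v/R, the kinetic energy at speed v is ½(1+k)Mv² = (3/4)Mv².
Energy conservation from release (height h) to the top (height 2r): Mgh = Mg(2r) + (3/4)M·gr.
Thus h_min = 2r + (1+k)r/2 = r(2 + 1.5/2) = 0.798 × 2.75 ≈ 2.19 m.

h_min ≈ 2.19 m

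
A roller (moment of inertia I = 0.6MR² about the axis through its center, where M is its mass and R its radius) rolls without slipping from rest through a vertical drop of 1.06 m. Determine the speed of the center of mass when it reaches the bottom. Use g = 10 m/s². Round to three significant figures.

v ≈ 3.64 m/s

Here I = 0.6MR², so the shape factor k = I/(MR²) = 0.6.
The rolling condition ω = v/R makes the rotational term ½I(v/R)² = ½kMv², so KE_total = ½(1+k)Mv² = (4/5)Mv².
Setting Mgh = (4/5)Mv² gives v = √(2gh/(1+k)) = √(2·10·1.06/1.6) ≈ 3.64 m/s.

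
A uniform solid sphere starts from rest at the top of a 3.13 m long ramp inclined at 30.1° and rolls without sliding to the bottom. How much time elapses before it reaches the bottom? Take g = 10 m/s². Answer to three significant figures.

The moment of inertia is (2/5)MR², giving k ≡ I/(MR²) = 0.4.
Along the incline Mg sinθ − f = Ma, and torque about the center fR = Iα = kMR²(a/R) gives f = kMa.
Hence a = g sinθ/(1+k) = 10×sin30.1°/1.4 = 3.582 m/s².
Starting from rest, L = ½at², so t = √(2L/a) = √(2×3.13/3.582) ≈ 1.32 s.

t ≈ 1.32 s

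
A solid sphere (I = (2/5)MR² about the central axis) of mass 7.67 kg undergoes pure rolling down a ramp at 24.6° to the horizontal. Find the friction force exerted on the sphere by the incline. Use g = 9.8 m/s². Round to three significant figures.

f ≈ 8.94 N

The moment of inertia is (2/5)MR², giving k ≡ I/(MR²) = 0.4.
Translational: Mg sinθ − f = Ma. Rotational about the CM: fR = Iα = kMRa, so f = kMa.
Combining, a = g sinθ/(1+k) and f = kMa = kMg sinθ/(1+k).
f = 0.4 × 7.67 × 9.8 × sin24.6° / 1.4 ≈ 8.94 N.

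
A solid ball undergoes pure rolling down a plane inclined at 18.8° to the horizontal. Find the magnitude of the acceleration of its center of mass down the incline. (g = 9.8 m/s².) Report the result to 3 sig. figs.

a ≈ 2.26 m/s²

For this body I = (2/5)MR², i.e. k = I/(MR²) = 0.4.
Along the incline Mg sinθ − f = Ma, and torque about the center fR = Iα = kMR²(a/R) gives f = kMa.
Eliminating f: Mg sinθ = (1+k)Ma, so a = g sinθ/(1+k) = 9.8 × sin18.8° / 1.4 ≈ 2.26 m/s².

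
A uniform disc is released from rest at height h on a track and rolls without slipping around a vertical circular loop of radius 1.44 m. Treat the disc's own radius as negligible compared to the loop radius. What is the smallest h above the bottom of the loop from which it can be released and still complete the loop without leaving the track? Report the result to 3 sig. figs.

The moment of inertia is (1/2)MR², giving k ≡ I/(MR²) = 0.5.
At the top of the loop, the minimum-contact condition is Mg = Mv_top²/r, so v_top² = gr.
With ω = v/R, the kinetic energy at speed v is ½(1+k)Mv² = (3/4)Mv².
Energy conservation from release (height h) to the top (height 2r): Mgh = Mg(2r) + (3/4)M·gr.
Thus h_min = 2r + (1+k)r/2 = r(2 + 1.5/2) = 1.44 × 2.75 ≈ 3.96 m.

h_min ≈ 3.96 m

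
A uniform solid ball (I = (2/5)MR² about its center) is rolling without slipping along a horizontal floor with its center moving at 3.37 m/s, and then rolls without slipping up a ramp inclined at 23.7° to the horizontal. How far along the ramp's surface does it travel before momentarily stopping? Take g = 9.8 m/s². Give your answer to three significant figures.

For this body I = (2/5)MR², i.e. k = I/(MR²) = 0.4.
Pure rolling means v = ωR; then KE = ½Mv² + ½I(v/R)² = ½(1+k)Mv² = (7/10)Mv².
Setting this equal to Mgh gives the vertical rise h = (1+k)v₀²/(2g) = 1.4×3.37²/(2×9.8) = 0.8112 m.
Along the incline, d = h/sinθ = 0.8112/sin23.7° ≈ 2.02 m.

d ≈ 2.02 m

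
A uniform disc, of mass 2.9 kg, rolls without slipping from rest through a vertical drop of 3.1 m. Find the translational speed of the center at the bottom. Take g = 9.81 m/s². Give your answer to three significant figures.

For this body I = (1/2)MR², i.e. k = I/(MR²) = 0.5.
Since it rolls without slipping, ω = v/R and KE = ½Mv² + ½Iω² = ½(1+k)Mv² = (3/4)Mv².
Setting Mgh = (3/4)Mv² gives v = √(2gh/(1+k)) = √(2·9.81·3.1/1.5) ≈ 6.37 m/s.

v ≈ 6.37 m/s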